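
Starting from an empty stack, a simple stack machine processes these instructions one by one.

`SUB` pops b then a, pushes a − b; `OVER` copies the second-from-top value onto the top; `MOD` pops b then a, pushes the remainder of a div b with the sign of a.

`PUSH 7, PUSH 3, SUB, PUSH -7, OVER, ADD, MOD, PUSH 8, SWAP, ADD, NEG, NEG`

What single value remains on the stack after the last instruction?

PUSH 7  -> [7]
PUSH 3  -> [7, 3]
SUB     -> [4]
PUSH -7 -> [4, -7]
OVER    -> [4, -7, 4]
ADD     -> [4, -3]
MOD     -> [1]
PUSH 8  -> [1, 8]
SWAP    -> [8, 1]
ADD     -> [9]
NEG     -> [-9]
NEG     -> [9]

9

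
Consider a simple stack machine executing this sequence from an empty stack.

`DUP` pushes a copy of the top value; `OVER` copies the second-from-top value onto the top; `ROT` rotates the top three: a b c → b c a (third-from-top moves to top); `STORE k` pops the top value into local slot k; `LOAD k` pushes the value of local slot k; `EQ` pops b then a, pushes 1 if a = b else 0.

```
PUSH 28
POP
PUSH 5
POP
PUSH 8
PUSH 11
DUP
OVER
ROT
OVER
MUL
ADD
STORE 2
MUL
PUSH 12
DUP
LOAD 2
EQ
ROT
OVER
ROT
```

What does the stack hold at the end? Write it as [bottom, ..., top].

[12, 88, 0, 0]

PUSH 28 -> 28
POP     -> (empty)
PUSH 5  -> 5
POP     -> (empty)
PUSH 8  -> 8
PUSH 11 -> 8 11
DUP     -> 8 11 11
OVER    -> 8 11 11 11
ROT     -> 8 11 11 11
OVER    -> 8 11 11 11 11
MUL     -> 8 11 11 121
ADD     -> 8 11 132
STORE 2 -> 8 11
MUL     -> 88
PUSH 12 -> 88 12
DUP     -> 88 12 12
LOAD 2  -> 88 12 12 132
EQ      -> 88 12 0
ROT     -> 12 0 88
OVER    -> 12 0 88 0
ROT     -> 12 88 0 0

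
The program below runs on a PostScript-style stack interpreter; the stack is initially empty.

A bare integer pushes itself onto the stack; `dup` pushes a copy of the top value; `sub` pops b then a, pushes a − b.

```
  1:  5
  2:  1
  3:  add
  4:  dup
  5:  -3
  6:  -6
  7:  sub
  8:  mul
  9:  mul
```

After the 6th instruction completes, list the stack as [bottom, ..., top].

[6, 6, -3, -6]

5   -> [5]
1   -> [5, 1]
add -> [6]
dup -> [6, 6]
-3  -> [6, 6, -3]
-6  -> [6, 6, -3, -6]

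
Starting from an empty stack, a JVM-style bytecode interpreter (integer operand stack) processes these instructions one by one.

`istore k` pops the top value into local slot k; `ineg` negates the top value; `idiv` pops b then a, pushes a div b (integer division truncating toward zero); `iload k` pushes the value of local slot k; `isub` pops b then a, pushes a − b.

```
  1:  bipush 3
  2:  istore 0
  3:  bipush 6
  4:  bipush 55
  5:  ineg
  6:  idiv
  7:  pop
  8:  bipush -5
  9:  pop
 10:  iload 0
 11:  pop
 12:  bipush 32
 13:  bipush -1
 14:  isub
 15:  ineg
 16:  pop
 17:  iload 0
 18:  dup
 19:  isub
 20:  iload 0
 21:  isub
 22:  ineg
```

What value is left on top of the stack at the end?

bipush 3   3
istore 0   (empty)
bipush 6   6
bipush 55  6 55
ineg       6 -55
idiv       0
pop        (empty)
bipush -5  -5
pop        (empty)
iload 0    3
pop        (empty)
bipush 32  32
bipush -1  32 -1
isub       33
ineg       -33
pop        (empty)
iload 0    3
dup        3 3
isub       0
iload 0    0 3
isub       -3
ineg       3

3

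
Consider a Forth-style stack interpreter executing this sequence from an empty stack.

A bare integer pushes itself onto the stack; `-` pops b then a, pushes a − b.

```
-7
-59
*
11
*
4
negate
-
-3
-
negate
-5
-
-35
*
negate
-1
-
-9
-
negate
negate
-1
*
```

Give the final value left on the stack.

159065

-7     → [-7]
-59    → [-7, -59]
*      → [413]
11     → [413, 11]
*      → [4543]
4      → [4543, 4]
negate → [4543, -4]
-      → [4547]
-3     → [4547, -3]
-      → [4550]
negate → [-4550]
-5     → [-4550, -5]
-      → [-4545]
-35    → [-4545, -35]
*      → [159075]
negate → [-159075]
-1     → [-159075, -1]
-      → [-159074]
-9     → [-159074, -9]
-      → [-159065]
negate → [159065]
negate → [-159065]
-1     → [-159065, -1]
*      → [159065]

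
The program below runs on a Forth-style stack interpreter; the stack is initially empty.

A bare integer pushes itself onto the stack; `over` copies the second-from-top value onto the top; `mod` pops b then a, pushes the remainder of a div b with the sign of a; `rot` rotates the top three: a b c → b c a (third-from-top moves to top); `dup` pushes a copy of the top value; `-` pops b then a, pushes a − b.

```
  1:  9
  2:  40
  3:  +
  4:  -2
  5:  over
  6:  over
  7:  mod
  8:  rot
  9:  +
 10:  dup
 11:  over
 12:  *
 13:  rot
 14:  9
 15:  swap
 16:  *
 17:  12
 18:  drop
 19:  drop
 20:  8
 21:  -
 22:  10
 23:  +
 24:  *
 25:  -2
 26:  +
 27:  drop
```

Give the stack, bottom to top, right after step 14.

[50, 2500, -2, 9]

9    : 9
40   : 9 40
+    : 49
-2   : 49 -2
over : 49 -2 49
over : 49 -2 49 -2
mod  : 49 -2 1
rot  : -2 1 49
+    : -2 50
dup  : -2 50 50
over : -2 50 50 50
*    : -2 50 2500
rot  : 50 2500 -2
9    : 50 2500 -2 9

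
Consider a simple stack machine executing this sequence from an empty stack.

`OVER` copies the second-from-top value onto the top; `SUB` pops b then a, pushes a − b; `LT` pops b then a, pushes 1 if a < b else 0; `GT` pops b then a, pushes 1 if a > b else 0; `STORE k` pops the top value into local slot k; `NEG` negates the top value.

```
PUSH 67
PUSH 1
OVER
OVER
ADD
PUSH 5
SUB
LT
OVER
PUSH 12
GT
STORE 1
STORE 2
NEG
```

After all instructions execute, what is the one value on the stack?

-67

PUSH 67  [67]
PUSH 1   [67, 1]
OVER     [67, 1, 67]
OVER     [67, 1, 67, 1]
ADD      [67, 1, 68]
PUSH 5   [67, 1, 68, 5]
SUB      [67, 1, 63]
LT       [67, 1]
OVER     [67, 1, 67]
PUSH 12  [67, 1, 67, 12]
GT       [67, 1, 1]
STORE 1  [67, 1]
STORE 2  [67]
NEG      [-67]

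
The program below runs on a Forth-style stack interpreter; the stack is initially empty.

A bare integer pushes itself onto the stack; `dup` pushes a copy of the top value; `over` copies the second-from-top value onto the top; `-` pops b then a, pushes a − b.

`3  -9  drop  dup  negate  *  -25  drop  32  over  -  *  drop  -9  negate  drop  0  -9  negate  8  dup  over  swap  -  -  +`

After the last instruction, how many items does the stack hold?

3      : 3
-9     : 3 -9
drop   : 3
dup    : 3 3
negate : 3 -3
*      : -9
-25    : -9 -25
drop   : -9
32     : -9 32
over   : -9 32 -9
-      : -9 41
*      : -369
drop   : (empty)
-9     : -9
negate : 9
drop   : (empty)
0      : 0
-9     : 0 -9
negate : 0 9
8      : 0 9 8
dup    : 0 9 8 8
over   : 0 9 8 8 8
swap   : 0 9 8 8 8
-      : 0 9 8 0
-      : 0 9 8
+      : 0 17

2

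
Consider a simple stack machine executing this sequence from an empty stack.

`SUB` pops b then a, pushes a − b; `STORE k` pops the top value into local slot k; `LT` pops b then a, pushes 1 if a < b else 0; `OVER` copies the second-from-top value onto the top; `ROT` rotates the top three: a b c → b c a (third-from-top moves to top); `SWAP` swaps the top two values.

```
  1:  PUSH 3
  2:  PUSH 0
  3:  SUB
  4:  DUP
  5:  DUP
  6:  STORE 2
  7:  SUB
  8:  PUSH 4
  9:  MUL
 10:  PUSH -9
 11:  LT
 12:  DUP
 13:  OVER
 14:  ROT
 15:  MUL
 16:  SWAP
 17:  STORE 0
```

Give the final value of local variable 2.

PUSH 3   [3]
PUSH 0   [3, 0]
SUB      [3]
DUP      [3, 3]
DUP      [3, 3, 3]
STORE 2  [3, 3]
SUB      [0]
PUSH 4   [0, 4]
MUL      [0]
PUSH -9  [0, -9]
LT       [0]
DUP      [0, 0]
OVER     [0, 0, 0]
ROT      [0, 0, 0]
MUL      [0, 0]
SWAP     [0, 0]
STORE 0  [0]

3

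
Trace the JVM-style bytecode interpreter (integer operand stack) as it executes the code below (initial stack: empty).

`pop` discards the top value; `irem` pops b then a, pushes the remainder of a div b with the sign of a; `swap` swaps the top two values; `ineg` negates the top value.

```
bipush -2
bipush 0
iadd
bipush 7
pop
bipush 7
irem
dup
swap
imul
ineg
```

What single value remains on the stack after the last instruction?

bipush -2 → [-2]
bipush 0  → [-2, 0]
iadd      → [-2]
bipush 7  → [-2, 7]
pop       → [-2]
bipush 7  → [-2, 7]
irem      → [-2]
dup       → [-2, -2]
swap      → [-2, -2]
imul      → [4]
ineg      → [-4]

-4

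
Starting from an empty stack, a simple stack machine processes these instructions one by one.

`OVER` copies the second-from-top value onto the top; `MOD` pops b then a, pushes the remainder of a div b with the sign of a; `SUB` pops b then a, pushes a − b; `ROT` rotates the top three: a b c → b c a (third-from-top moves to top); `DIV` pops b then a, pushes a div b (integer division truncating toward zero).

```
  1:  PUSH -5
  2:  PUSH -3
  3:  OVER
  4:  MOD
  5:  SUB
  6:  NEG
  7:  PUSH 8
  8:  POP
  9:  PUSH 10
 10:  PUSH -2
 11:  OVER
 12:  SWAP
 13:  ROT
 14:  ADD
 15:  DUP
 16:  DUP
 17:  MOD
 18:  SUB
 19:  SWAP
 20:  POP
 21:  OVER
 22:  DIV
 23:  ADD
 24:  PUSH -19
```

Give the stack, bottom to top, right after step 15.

PUSH -5 → [-5]
PUSH -3 → [-5, -3]
OVER    → [-5, -3, -5]
MOD     → [-5, -3]
SUB     → [-2]
NEG     → [2]
PUSH 8  → [2, 8]
POP     → [2]
PUSH 10 → [2, 10]
PUSH -2 → [2, 10, -2]
OVER    → [2, 10, -2, 10]
SWAP    → [2, 10, 10, -2]
ROT     → [2, 10, -2, 10]
ADD     → [2, 10, 8]
DUP     → [2, 10, 8, 8]

[2, 10, 8, 8]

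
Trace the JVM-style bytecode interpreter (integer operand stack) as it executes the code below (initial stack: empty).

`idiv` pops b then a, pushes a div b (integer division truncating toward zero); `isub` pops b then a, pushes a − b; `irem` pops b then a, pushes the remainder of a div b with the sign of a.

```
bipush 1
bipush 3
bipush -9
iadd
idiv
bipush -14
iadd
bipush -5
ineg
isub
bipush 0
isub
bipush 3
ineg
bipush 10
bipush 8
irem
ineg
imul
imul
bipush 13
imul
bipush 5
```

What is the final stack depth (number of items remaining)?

2

bipush 1    1
bipush 3    1 3
bipush -9   1 3 -9
iadd        1 -6
idiv        0
bipush -14  0 -14
iadd        -14
bipush -5   -14 -5
ineg        -14 5
isub        -19
bipush 0    -19 0
isub        -19
bipush 3    -19 3
ineg        -19 -3
bipush 10   -19 -3 10
bipush 8    -19 -3 10 8
irem        -19 -3 2
ineg        -19 -3 -2
imul        -19 6
imul        -114
bipush 13   -114 13
imul        -1482
bipush 5    -1482 5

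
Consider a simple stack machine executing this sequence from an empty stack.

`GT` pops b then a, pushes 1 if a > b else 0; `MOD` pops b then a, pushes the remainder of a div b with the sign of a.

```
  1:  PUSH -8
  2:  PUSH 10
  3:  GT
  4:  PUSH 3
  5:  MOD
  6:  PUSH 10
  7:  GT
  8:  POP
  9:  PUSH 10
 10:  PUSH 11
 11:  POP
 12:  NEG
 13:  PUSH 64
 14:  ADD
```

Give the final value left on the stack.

PUSH -8 : [-8]
PUSH 10 : [-8, 10]
GT      : [0]
PUSH 3  : [0, 3]
MOD     : [0]
PUSH 10 : [0, 10]
GT      : [0]
POP     : []
PUSH 10 : [10]
PUSH 11 : [10, 11]
POP     : [10]
NEG     : [-10]
PUSH 64 : [-10, 64]
ADD     : [54]

54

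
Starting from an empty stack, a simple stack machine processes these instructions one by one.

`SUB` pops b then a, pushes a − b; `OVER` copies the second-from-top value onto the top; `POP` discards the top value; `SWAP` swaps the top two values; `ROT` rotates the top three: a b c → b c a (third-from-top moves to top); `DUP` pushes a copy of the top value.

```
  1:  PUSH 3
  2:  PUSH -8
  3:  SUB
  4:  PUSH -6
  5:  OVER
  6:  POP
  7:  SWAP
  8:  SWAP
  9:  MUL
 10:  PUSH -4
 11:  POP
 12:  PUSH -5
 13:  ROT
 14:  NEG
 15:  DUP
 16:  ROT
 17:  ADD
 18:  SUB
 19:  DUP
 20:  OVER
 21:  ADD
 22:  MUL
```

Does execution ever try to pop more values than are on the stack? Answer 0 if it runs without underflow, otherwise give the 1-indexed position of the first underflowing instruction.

13

PUSH 3  : 3
PUSH -8 : 3 -8
SUB     : 11
PUSH -6 : 11 -6
OVER    : 11 -6 11
POP     : 11 -6
SWAP    : -6 11
SWAP    : 11 -6
MUL     : -66
PUSH -4 : -66 -4
POP     : -66
PUSH -5 : -66 -5
ROT  — needs 3 operands, stack has 2 → underflow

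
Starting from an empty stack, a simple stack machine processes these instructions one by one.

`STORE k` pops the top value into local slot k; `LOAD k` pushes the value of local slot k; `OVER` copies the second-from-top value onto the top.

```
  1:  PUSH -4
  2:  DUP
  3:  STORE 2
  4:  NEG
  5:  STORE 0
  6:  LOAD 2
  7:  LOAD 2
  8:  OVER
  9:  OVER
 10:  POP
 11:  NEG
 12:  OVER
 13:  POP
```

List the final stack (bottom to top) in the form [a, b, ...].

PUSH -4 : [-4]
DUP     : [-4, -4]
STORE 2 : [-4]
NEG     : [4]
STORE 0 : []
LOAD 2  : [-4]
LOAD 2  : [-4, -4]
OVER    : [-4, -4, -4]
OVER    : [-4, -4, -4, -4]
POP     : [-4, -4, -4]
NEG     : [-4, -4, 4]
OVER    : [-4, -4, 4, -4]
POP     : [-4, -4, 4]

[-4, -4, 4]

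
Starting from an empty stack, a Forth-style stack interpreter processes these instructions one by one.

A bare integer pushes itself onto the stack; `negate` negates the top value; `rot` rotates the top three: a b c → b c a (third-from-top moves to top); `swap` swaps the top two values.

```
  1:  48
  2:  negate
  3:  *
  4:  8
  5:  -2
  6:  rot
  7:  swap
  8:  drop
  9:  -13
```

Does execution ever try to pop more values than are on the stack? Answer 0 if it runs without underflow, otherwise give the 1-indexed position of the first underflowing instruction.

48      [48]
negate  [-48]
*  — needs 2 operands, stack has 1 → underflow

3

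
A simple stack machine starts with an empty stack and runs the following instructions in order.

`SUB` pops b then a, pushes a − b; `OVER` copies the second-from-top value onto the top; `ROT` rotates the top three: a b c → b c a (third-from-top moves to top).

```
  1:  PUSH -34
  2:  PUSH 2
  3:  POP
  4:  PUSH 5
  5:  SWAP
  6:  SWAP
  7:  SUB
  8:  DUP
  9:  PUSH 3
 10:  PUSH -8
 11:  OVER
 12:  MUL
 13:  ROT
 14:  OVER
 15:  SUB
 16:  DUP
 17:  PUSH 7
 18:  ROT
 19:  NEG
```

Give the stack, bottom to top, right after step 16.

PUSH -34 : -34
PUSH 2   : -34 2
POP      : -34
PUSH 5   : -34 5
SWAP     : 5 -34
SWAP     : -34 5
SUB      : -39
DUP      : -39 -39
PUSH 3   : -39 -39 3
PUSH -8  : -39 -39 3 -8
OVER     : -39 -39 3 -8 3
MUL      : -39 -39 3 -24
ROT      : -39 3 -24 -39
OVER     : -39 3 -24 -39 -24
SUB      : -39 3 -24 -15
DUP      : -39 3 -24 -15 -15

[-39, 3, -24, -15, -15]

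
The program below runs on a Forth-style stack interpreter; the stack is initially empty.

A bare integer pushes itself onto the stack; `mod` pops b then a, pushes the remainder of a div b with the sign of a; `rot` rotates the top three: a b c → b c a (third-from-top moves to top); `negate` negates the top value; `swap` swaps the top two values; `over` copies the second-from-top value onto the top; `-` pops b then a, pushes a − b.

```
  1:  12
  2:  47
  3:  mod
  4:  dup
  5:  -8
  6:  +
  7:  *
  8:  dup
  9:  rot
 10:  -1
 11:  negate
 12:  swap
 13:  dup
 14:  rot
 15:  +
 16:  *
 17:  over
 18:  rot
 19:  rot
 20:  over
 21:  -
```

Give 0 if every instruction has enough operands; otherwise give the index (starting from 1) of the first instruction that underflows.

9

12  : [12]
47  : [12, 47]
mod : [12]
dup : [12, 12]
-8  : [12, 12, -8]
+   : [12, 4]
*   : [48]
dup : [48, 48]
rot  — needs 3 operands, stack has 2 → underflow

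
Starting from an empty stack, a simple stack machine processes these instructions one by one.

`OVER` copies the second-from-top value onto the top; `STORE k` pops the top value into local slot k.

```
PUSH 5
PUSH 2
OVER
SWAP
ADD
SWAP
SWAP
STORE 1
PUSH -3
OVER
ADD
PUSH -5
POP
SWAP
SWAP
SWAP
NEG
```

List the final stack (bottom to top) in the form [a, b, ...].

[2, -5]

PUSH 5   [5]
PUSH 2   [5, 2]
OVER     [5, 2, 5]
SWAP     [5, 5, 2]
ADD      [5, 7]
SWAP     [7, 5]
SWAP     [5, 7]
STORE 1  [5]
PUSH -3  [5, -3]
OVER     [5, -3, 5]
ADD      [5, 2]
PUSH -5  [5, 2, -5]
POP      [5, 2]
SWAP     [2, 5]
SWAP     [5, 2]
SWAP     [2, 5]
NEG      [2, -5]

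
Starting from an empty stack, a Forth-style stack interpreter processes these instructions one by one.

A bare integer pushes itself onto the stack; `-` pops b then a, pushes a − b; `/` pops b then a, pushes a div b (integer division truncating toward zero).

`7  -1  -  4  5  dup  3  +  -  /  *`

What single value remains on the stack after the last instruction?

7   → 7
-1  → 7 -1
-   → 8
4   → 8 4
5   → 8 4 5
dup → 8 4 5 5
3   → 8 4 5 5 3
+   → 8 4 5 8
-   → 8 4 -3
/   → 8 -1
*   → -8

-8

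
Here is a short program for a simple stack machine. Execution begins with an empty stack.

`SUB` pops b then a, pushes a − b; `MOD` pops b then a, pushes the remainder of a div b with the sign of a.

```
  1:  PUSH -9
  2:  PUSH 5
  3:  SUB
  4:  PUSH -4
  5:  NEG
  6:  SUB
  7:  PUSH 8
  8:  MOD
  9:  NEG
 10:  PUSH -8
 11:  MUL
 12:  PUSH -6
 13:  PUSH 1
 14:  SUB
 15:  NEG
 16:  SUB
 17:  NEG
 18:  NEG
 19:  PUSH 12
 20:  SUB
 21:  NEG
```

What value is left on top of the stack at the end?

35

PUSH -9 : [-9]
PUSH 5  : [-9, 5]
SUB     : [-14]
PUSH -4 : [-14, -4]
NEG     : [-14, 4]
SUB     : [-18]
PUSH 8  : [-18, 8]
MOD     : [-2]
NEG     : [2]
PUSH -8 : [2, -8]
MUL     : [-16]
PUSH -6 : [-16, -6]
PUSH 1  : [-16, -6, 1]
SUB     : [-16, -7]
NEG     : [-16, 7]
SUB     : [-23]
NEG     : [23]
NEG     : [-23]
PUSH 12 : [-23, 12]
SUB     : [-35]
NEG     : [35]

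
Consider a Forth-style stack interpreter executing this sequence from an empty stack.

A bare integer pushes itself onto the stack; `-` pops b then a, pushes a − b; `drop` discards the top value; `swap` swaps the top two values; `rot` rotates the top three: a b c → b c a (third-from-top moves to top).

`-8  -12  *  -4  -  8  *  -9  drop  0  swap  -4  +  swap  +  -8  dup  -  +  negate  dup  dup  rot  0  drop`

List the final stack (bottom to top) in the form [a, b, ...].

[-796, -796, -796]

-8     -> [-8]
-12    -> [-8, -12]
*      -> [96]
-4     -> [96, -4]
-      -> [100]
8      -> [100, 8]
*      -> [800]
-9     -> [800, -9]
drop   -> [800]
0      -> [800, 0]
swap   -> [0, 800]
-4     -> [0, 800, -4]
+      -> [0, 796]
swap   -> [796, 0]
+      -> [796]
-8     -> [796, -8]
dup    -> [796, -8, -8]
-      -> [796, 0]
+      -> [796]
negate -> [-796]
dup    -> [-796, -796]
dup    -> [-796, -796, -796]
rot    -> [-796, -796, -796]
0      -> [-796, -796, -796, 0]
drop   -> [-796, -796, -796]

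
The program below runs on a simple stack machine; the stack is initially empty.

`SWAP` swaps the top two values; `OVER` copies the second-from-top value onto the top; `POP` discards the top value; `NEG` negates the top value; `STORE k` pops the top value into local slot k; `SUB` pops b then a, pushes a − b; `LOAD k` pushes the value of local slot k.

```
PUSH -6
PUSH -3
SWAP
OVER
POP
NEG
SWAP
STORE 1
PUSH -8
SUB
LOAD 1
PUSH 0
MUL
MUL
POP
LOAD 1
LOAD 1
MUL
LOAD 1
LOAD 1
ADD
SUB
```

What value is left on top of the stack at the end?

PUSH -6 : [-6]
PUSH -3 : [-6, -3]
SWAP    : [-3, -6]
OVER    : [-3, -6, -3]
POP     : [-3, -6]
NEG     : [-3, 6]
SWAP    : [6, -3]
STORE 1 : [6]
PUSH -8 : [6, -8]
SUB     : [14]
LOAD 1  : [14, -3]
PUSH 0  : [14, -3, 0]
MUL     : [14, 0]
MUL     : [0]
POP     : []
LOAD 1  : [-3]
LOAD 1  : [-3, -3]
MUL     : [9]
LOAD 1  : [9, -3]
LOAD 1  : [9, -3, -3]
ADD     : [9, -6]
SUB     : [15]

15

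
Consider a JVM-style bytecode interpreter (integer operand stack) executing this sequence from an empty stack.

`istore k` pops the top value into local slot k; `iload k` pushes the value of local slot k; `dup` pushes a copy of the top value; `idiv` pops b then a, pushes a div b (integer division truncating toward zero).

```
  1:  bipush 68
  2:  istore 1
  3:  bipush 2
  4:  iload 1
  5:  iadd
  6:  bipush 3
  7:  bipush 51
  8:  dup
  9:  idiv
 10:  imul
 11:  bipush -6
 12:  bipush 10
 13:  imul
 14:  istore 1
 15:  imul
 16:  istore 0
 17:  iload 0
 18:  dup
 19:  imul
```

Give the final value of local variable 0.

bipush 68 -> [68]
istore 1  -> []
bipush 2  -> [2]
iload 1   -> [2, 68]
iadd      -> [70]
bipush 3  -> [70, 3]
bipush 51 -> [70, 3, 51]
dup       -> [70, 3, 51, 51]
idiv      -> [70, 3, 1]
imul      -> [70, 3]
bipush -6 -> [70, 3, -6]
bipush 10 -> [70, 3, -6, 10]
imul      -> [70, 3, -60]
istore 1  -> [70, 3]
imul      -> [210]
istore 0  -> []
iload 0   -> [210]
dup       -> [210, 210]
imul      -> [44100]

210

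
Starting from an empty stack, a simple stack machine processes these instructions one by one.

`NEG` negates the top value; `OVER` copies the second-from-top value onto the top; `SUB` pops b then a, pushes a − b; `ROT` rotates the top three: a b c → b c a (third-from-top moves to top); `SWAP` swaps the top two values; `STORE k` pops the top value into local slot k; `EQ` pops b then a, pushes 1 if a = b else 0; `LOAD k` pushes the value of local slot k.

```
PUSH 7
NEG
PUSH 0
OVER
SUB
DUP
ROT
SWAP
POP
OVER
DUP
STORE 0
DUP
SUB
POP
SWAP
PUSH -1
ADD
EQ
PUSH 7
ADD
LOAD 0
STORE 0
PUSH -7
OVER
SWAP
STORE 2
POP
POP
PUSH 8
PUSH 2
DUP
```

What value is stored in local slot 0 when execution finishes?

PUSH 7   [7]
NEG      [-7]
PUSH 0   [-7, 0]
OVER     [-7, 0, -7]
SUB      [-7, 7]
DUP      [-7, 7, 7]
ROT      [7, 7, -7]
SWAP     [7, -7, 7]
POP      [7, -7]
OVER     [7, -7, 7]
DUP      [7, -7, 7, 7]
STORE 0  [7, -7, 7]
DUP      [7, -7, 7, 7]
SUB      [7, -7, 0]
POP      [7, -7]
SWAP     [-7, 7]
PUSH -1  [-7, 7, -1]
ADD      [-7, 6]
EQ       [0]
PUSH 7   [0, 7]
ADD      [7]
LOAD 0   [7, 7]
STORE 0  [7]
PUSH -7  [7, -7]
OVER     [7, -7, 7]
SWAP     [7, 7, -7]
STORE 2  [7, 7]
POP      [7]
POP      []
PUSH 8   [8]
PUSH 2   [8, 2]
DUP      [8, 2, 2]

7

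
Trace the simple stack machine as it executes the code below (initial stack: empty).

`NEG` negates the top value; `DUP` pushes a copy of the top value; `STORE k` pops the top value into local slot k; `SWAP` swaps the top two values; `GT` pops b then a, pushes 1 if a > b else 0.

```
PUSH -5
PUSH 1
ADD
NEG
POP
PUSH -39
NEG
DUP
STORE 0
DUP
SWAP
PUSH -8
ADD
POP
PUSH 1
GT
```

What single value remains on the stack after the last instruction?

1

PUSH -5  -> [-5]
PUSH 1   -> [-5, 1]
ADD      -> [-4]
NEG      -> [4]
POP      -> []
PUSH -39 -> [-39]
NEG      -> [39]
DUP      -> [39, 39]
STORE 0  -> [39]
DUP      -> [39, 39]
SWAP     -> [39, 39]
PUSH -8  -> [39, 39, -8]
ADD      -> [39, 31]
POP      -> [39]
PUSH 1   -> [39, 1]
GT       -> [1]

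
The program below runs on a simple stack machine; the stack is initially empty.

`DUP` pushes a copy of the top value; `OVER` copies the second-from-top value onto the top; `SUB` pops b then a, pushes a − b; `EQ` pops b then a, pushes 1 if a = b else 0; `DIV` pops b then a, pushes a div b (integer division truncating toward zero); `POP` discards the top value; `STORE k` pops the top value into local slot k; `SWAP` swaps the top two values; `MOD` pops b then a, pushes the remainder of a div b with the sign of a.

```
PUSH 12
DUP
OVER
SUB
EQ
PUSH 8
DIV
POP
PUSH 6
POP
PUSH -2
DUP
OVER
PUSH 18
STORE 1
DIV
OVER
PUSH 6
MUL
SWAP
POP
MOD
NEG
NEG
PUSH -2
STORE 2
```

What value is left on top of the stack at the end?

-2

PUSH 12  [12]
DUP      [12, 12]
OVER     [12, 12, 12]
SUB      [12, 0]
EQ       [0]
PUSH 8   [0, 8]
DIV      [0]
POP      []
PUSH 6   [6]
POP      []
PUSH -2  [-2]
DUP      [-2, -2]
OVER     [-2, -2, -2]
PUSH 18  [-2, -2, -2, 18]
STORE 1  [-2, -2, -2]
DIV      [-2, 1]
OVER     [-2, 1, -2]
PUSH 6   [-2, 1, -2, 6]
MUL      [-2, 1, -12]
SWAP     [-2, -12, 1]
POP      [-2, -12]
MOD      [-2]
NEG      [2]
NEG      [-2]
PUSH -2  [-2, -2]
STORE 2  [-2]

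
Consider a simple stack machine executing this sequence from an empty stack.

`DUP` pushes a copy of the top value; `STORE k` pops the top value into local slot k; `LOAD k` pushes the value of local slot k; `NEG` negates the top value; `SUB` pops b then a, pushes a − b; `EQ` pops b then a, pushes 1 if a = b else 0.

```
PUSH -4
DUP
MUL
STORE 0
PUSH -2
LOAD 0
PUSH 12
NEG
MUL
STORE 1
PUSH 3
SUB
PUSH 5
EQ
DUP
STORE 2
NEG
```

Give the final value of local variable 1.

PUSH -4  [-4]
DUP      [-4, -4]
MUL      [16]
STORE 0  []
PUSH -2  [-2]
LOAD 0   [-2, 16]
PUSH 12  [-2, 16, 12]
NEG      [-2, 16, -12]
MUL      [-2, -192]
STORE 1  [-2]
PUSH 3   [-2, 3]
SUB      [-5]
PUSH 5   [-5, 5]
EQ       [0]
DUP      [0, 0]
STORE 2  [0]
NEG      [0]

-192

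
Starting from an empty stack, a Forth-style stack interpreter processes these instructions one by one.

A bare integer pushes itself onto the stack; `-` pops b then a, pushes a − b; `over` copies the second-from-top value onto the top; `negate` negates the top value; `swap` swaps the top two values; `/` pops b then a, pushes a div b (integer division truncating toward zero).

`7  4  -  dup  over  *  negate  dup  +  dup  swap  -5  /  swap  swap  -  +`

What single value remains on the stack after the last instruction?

-18

7      : 7
4      : 7 4
-      : 3
dup    : 3 3
over   : 3 3 3
*      : 3 9
negate : 3 -9
dup    : 3 -9 -9
+      : 3 -18
dup    : 3 -18 -18
swap   : 3 -18 -18
-5     : 3 -18 -18 -5
/      : 3 -18 3
swap   : 3 3 -18
swap   : 3 -18 3
-      : 3 -21
+      : -18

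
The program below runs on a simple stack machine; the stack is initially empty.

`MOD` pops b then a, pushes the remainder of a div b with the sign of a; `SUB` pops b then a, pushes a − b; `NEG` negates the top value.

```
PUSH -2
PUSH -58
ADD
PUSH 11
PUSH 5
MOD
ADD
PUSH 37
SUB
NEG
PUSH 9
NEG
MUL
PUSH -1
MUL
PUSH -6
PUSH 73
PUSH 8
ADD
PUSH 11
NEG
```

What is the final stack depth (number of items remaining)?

PUSH -2  -> [-2]
PUSH -58 -> [-2, -58]
ADD      -> [-60]
PUSH 11  -> [-60, 11]
PUSH 5   -> [-60, 11, 5]
MOD      -> [-60, 1]
ADD      -> [-59]
PUSH 37  -> [-59, 37]
SUB      -> [-96]
NEG      -> [96]
PUSH 9   -> [96, 9]
NEG      -> [96, -9]
MUL      -> [-864]
PUSH -1  -> [-864, -1]
MUL      -> [864]
PUSH -6  -> [864, -6]
PUSH 73  -> [864, -6, 73]
PUSH 8   -> [864, -6, 73, 8]
ADD      -> [864, -6, 81]
PUSH 11  -> [864, -6, 81, 11]
NEG      -> [864, -6, 81, -11]

4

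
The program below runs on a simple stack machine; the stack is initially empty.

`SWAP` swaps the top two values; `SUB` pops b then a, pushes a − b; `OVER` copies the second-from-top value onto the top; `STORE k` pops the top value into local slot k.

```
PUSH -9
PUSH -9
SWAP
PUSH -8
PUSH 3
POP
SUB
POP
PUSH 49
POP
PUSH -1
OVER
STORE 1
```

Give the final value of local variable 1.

PUSH -9 -> [-9]
PUSH -9 -> [-9, -9]
SWAP    -> [-9, -9]
PUSH -8 -> [-9, -9, -8]
PUSH 3  -> [-9, -9, -8, 3]
POP     -> [-9, -9, -8]
SUB     -> [-9, -1]
POP     -> [-9]
PUSH 49 -> [-9, 49]
POP     -> [-9]
PUSH -1 -> [-9, -1]
OVER    -> [-9, -1, -9]
STORE 1 -> [-9, -1]

-9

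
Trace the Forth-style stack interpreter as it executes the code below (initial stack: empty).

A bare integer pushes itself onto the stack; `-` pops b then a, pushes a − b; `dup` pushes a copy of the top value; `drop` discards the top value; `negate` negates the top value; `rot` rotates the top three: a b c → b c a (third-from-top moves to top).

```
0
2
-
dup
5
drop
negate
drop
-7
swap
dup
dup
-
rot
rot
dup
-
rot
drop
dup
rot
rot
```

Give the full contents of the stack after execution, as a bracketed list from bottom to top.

[0, -7, 0]

0       0
2       0 2
-       -2
dup     -2 -2
5       -2 -2 5
drop    -2 -2
negate  -2 2
drop    -2
-7      -2 -7
swap    -7 -2
dup     -7 -2 -2
dup     -7 -2 -2 -2
-       -7 -2 0
rot     -2 0 -7
rot     0 -7 -2
dup     0 -7 -2 -2
-       0 -7 0
rot     -7 0 0
drop    -7 0
dup     -7 0 0
rot     0 0 -7
rot     0 -7 0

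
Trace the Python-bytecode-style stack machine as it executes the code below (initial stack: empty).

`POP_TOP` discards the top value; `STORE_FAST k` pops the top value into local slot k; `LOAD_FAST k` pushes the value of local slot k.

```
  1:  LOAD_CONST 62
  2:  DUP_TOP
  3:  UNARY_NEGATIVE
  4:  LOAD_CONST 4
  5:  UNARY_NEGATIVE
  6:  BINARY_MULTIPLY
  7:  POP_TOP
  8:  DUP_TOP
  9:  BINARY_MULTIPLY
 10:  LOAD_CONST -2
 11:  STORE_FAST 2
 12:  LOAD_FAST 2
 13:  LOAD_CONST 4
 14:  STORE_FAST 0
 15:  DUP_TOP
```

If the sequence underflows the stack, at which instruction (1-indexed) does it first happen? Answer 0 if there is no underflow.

LOAD_CONST 62    62
DUP_TOP          62 62
UNARY_NEGATIVE   62 -62
LOAD_CONST 4     62 -62 4
UNARY_NEGATIVE   62 -62 -4
BINARY_MULTIPLY  62 248
POP_TOP          62
DUP_TOP          62 62
BINARY_MULTIPLY  3844
LOAD_CONST -2    3844 -2
STORE_FAST 2     3844
LOAD_FAST 2      3844 -2
LOAD_CONST 4     3844 -2 4
STORE_FAST 0     3844 -2
DUP_TOP          3844 -2 -2

0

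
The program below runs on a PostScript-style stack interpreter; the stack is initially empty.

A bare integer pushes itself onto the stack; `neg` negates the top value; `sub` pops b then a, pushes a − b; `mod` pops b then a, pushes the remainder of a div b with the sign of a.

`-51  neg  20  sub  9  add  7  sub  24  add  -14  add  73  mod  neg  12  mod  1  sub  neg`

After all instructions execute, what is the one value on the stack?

-51  -51
neg  51
20   51 20
sub  31
9    31 9
add  40
7    40 7
sub  33
24   33 24
add  57
-14  57 -14
add  43
73   43 73
mod  43
neg  -43
12   -43 12
mod  -7
1    -7 1
sub  -8
neg  8

8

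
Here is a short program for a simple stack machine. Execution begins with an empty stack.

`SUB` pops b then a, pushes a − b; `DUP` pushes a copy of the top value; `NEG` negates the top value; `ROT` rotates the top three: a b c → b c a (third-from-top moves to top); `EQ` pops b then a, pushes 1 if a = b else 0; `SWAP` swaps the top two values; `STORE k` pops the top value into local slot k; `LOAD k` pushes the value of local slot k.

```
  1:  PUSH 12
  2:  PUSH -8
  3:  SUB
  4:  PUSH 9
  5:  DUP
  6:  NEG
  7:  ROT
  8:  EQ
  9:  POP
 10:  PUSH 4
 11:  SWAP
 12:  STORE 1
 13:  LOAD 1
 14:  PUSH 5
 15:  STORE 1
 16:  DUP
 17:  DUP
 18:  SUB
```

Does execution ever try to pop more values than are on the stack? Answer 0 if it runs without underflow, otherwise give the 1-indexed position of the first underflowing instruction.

PUSH 12 : [12]
PUSH -8 : [12, -8]
SUB     : [20]
PUSH 9  : [20, 9]
DUP     : [20, 9, 9]
NEG     : [20, 9, -9]
ROT     : [9, -9, 20]
EQ      : [9, 0]
POP     : [9]
PUSH 4  : [9, 4]
SWAP    : [4, 9]
STORE 1 : [4]
LOAD 1  : [4, 9]
PUSH 5  : [4, 9, 5]
STORE 1 : [4, 9]
DUP     : [4, 9, 9]
DUP     : [4, 9, 9, 9]
SUB     : [4, 9, 0]

0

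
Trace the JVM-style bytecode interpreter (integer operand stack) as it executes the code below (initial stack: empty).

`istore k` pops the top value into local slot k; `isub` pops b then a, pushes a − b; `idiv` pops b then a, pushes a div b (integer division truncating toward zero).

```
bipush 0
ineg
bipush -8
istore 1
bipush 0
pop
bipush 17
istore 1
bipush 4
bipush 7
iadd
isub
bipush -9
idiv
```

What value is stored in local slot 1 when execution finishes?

bipush 0  → [0]
ineg      → [0]
bipush -8 → [0, -8]
istore 1  → [0]
bipush 0  → [0, 0]
pop       → [0]
bipush 17 → [0, 17]
istore 1  → [0]
bipush 4  → [0, 4]
bipush 7  → [0, 4, 7]
iadd      → [0, 11]
isub      → [-11]
bipush -9 → [-11, -9]
idiv      → [1]

17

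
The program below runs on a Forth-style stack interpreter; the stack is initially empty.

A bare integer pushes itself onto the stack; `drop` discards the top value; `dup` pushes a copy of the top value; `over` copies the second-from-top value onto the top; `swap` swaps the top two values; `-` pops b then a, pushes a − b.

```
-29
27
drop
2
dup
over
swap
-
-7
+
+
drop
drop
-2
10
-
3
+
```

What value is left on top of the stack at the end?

-29  : [-29]
27   : [-29, 27]
drop : [-29]
2    : [-29, 2]
dup  : [-29, 2, 2]
over : [-29, 2, 2, 2]
swap : [-29, 2, 2, 2]
-    : [-29, 2, 0]
-7   : [-29, 2, 0, -7]
+    : [-29, 2, -7]
+    : [-29, -5]
drop : [-29]
drop : []
-2   : [-2]
10   : [-2, 10]
-    : [-12]
3    : [-12, 3]
+    : [-9]

-9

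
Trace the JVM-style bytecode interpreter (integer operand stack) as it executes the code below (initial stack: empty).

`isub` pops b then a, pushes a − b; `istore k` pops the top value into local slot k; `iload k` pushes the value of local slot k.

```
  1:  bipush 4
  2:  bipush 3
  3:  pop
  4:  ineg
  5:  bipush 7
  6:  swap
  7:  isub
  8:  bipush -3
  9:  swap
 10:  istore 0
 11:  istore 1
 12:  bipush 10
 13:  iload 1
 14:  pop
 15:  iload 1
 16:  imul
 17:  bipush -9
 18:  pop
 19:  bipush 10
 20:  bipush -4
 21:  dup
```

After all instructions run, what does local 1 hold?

-3

bipush 4  → [4]
bipush 3  → [4, 3]
pop       → [4]
ineg      → [-4]
bipush 7  → [-4, 7]
swap      → [7, -4]
isub      → [11]
bipush -3 → [11, -3]
swap      → [-3, 11]
istore 0  → [-3]
istore 1  → []
bipush 10 → [10]
iload 1   → [10, -3]
pop       → [10]
iload 1   → [10, -3]
imul      → [-30]
bipush -9 → [-30, -9]
pop       → [-30]
bipush 10 → [-30, 10]
bipush -4 → [-30, 10, -4]
dup       → [-30, 10, -4, -4]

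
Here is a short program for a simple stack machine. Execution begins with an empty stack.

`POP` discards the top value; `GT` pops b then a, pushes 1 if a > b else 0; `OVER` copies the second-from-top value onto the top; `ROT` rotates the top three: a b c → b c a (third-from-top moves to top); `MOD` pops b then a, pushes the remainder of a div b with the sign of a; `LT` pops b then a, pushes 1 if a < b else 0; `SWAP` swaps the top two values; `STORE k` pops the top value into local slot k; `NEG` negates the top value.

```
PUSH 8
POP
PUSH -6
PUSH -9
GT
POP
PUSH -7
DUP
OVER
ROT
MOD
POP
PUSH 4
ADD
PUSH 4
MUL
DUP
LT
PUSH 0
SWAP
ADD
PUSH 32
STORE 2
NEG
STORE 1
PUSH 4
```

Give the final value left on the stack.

PUSH 8  : 8
POP     : (empty)
PUSH -6 : -6
PUSH -9 : -6 -9
GT      : 1
POP     : (empty)
PUSH -7 : -7
DUP     : -7 -7
OVER    : -7 -7 -7
ROT     : -7 -7 -7
MOD     : -7 0
POP     : -7
PUSH 4  : -7 4
ADD     : -3
PUSH 4  : -3 4
MUL     : -12
DUP     : -12 -12
LT      : 0
PUSH 0  : 0 0
SWAP    : 0 0
ADD     : 0
PUSH 32 : 0 32
STORE 2 : 0
NEG     : 0
STORE 1 : (empty)
PUSH 4  : 4

4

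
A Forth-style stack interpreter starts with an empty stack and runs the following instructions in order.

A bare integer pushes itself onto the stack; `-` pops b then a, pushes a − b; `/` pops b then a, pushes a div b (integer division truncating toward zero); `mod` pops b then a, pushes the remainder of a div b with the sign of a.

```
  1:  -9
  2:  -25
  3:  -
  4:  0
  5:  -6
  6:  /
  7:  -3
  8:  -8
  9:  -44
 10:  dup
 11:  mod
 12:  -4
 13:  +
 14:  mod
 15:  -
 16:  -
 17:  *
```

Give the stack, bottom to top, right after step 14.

-9  -> -9
-25 -> -9 -25
-   -> 16
0   -> 16 0
-6  -> 16 0 -6
/   -> 16 0
-3  -> 16 0 -3
-8  -> 16 0 -3 -8
-44 -> 16 0 -3 -8 -44
dup -> 16 0 -3 -8 -44 -44
mod -> 16 0 -3 -8 0
-4  -> 16 0 -3 -8 0 -4
+   -> 16 0 -3 -8 -4
mod -> 16 0 -3 0

[16, 0, -3, 0]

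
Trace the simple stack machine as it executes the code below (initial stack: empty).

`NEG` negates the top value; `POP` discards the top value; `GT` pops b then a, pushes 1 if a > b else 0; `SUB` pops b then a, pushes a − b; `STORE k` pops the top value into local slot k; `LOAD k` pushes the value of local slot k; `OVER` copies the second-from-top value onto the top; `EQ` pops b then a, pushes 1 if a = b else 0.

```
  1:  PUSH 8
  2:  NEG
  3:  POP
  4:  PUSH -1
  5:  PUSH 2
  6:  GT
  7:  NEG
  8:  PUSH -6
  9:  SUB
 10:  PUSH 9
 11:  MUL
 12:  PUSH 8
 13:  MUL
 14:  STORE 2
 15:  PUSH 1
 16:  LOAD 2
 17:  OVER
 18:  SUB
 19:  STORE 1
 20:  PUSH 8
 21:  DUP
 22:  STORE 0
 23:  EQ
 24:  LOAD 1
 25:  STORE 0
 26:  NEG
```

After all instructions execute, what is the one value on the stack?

0

PUSH 8  -> [8]
NEG     -> [-8]
POP     -> []
PUSH -1 -> [-1]
PUSH 2  -> [-1, 2]
GT      -> [0]
NEG     -> [0]
PUSH -6 -> [0, -6]
SUB     -> [6]
PUSH 9  -> [6, 9]
MUL     -> [54]
PUSH 8  -> [54, 8]
MUL     -> [432]
STORE 2 -> []
PUSH 1  -> [1]
LOAD 2  -> [1, 432]
OVER    -> [1, 432, 1]
SUB     -> [1, 431]
STORE 1 -> [1]
PUSH 8  -> [1, 8]
DUP     -> [1, 8, 8]
STORE 0 -> [1, 8]
EQ      -> [0]
LOAD 1  -> [0, 431]
STORE 0 -> [0]
NEG     -> [0]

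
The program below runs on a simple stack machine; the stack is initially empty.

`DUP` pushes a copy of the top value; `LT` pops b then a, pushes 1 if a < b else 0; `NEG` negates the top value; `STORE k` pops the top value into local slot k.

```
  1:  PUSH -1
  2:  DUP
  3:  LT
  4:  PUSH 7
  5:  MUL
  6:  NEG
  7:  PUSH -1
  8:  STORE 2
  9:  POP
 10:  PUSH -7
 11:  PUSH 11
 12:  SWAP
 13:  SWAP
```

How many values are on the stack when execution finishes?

PUSH -1 : -1
DUP     : -1 -1
LT      : 0
PUSH 7  : 0 7
MUL     : 0
NEG     : 0
PUSH -1 : 0 -1
STORE 2 : 0
POP     : (empty)
PUSH -7 : -7
PUSH 11 : -7 11
SWAP    : 11 -7
SWAP    : -7 11

2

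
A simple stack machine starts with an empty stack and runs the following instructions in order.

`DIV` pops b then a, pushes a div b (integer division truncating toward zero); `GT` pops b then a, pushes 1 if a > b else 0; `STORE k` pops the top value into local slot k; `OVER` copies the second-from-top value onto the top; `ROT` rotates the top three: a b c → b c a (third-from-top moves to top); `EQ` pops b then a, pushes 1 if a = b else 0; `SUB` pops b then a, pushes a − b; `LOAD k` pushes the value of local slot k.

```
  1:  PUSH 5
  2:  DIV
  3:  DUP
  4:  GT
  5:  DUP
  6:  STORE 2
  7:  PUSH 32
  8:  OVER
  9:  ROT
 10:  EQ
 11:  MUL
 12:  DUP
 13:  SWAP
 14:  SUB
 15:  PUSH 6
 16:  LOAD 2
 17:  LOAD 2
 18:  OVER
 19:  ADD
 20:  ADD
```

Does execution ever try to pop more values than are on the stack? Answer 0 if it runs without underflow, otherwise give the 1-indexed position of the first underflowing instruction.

2

PUSH 5 : 5
DIV  — needs 2 operands, stack has 1 → underflow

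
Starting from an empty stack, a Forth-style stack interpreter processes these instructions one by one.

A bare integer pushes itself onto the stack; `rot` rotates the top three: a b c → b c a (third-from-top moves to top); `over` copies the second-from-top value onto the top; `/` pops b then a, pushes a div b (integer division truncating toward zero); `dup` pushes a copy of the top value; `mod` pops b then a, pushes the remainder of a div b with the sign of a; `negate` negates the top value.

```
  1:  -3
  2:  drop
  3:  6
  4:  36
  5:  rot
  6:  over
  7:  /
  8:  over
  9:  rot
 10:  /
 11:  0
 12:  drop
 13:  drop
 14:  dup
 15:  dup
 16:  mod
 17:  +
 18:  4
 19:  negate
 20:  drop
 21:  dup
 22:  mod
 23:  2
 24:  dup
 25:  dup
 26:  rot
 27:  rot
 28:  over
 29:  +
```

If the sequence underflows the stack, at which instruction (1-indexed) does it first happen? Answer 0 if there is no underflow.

-3   -> -3
drop -> (empty)
6    -> 6
36   -> 6 36
rot  — needs 3 operands, stack has 2 → underflow

5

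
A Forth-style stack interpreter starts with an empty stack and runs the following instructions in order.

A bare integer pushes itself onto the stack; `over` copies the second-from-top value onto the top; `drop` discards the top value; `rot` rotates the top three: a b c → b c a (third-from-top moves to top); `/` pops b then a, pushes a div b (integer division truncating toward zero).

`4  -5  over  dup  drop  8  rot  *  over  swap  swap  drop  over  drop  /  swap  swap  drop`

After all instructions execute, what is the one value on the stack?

4

4    : 4
-5   : 4 -5
over : 4 -5 4
dup  : 4 -5 4 4
drop : 4 -5 4
8    : 4 -5 4 8
rot  : 4 4 8 -5
*    : 4 4 -40
over : 4 4 -40 4
swap : 4 4 4 -40
swap : 4 4 -40 4
drop : 4 4 -40
over : 4 4 -40 4
drop : 4 4 -40
/    : 4 0
swap : 0 4
swap : 4 0
drop : 4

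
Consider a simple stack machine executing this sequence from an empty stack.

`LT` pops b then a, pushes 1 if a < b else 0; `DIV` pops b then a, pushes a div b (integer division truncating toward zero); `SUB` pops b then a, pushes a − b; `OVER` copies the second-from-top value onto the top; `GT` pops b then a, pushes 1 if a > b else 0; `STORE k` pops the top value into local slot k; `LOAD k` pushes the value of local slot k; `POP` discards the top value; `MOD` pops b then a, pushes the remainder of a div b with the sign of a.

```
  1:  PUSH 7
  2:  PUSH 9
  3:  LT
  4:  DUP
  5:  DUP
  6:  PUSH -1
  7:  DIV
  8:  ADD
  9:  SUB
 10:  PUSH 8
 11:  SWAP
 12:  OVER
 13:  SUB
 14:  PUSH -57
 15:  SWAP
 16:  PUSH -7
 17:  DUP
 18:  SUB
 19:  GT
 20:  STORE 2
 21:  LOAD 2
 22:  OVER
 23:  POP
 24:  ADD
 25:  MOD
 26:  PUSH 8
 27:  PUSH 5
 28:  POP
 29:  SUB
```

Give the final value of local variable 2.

PUSH 7    7
PUSH 9    7 9
LT        1
DUP       1 1
DUP       1 1 1
PUSH -1   1 1 1 -1
DIV       1 1 -1
ADD       1 0
SUB       1
PUSH 8    1 8
SWAP      8 1
OVER      8 1 8
SUB       8 -7
PUSH -57  8 -7 -57
SWAP      8 -57 -7
PUSH -7   8 -57 -7 -7
DUP       8 -57 -7 -7 -7
SUB       8 -57 -7 0
GT        8 -57 0
STORE 2   8 -57
LOAD 2    8 -57 0
OVER      8 -57 0 -57
POP       8 -57 0
ADD       8 -57
MOD       8
PUSH 8    8 8
PUSH 5    8 8 5
POP       8 8
SUB       0

0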